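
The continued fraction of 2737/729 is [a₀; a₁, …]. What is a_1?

2737 = 3·729 + 550   →  a_0 = 3
729 = 1·550 + 179   →  a_1 = 1

1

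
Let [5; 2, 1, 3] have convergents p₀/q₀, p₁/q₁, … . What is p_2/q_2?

16/3

Using pₖ = aₖpₖ₋₁ + pₖ₋₂, qₖ = aₖqₖ₋₁ + qₖ₋₂ (with p₋₁=1, p₋₂=0, q₋₁=0, q₋₂=1):
  k=0: a=5, p=5, q=1
  k=1: a=2, p=11, q=2
  k=2: a=1, p=16, q=3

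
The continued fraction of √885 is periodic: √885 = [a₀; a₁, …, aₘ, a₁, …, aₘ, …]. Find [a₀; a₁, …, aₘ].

[29; 1, 2, 1, 58]

a₀ = ⌊√885⌋ = 29.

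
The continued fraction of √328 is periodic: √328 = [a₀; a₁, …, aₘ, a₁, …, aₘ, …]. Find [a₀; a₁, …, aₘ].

a₀ = ⌊√328⌋ = 18.
With m₀=0, d₀=1 and mₖ₊₁ = dₖaₖ − mₖ, dₖ₊₁ = (n − mₖ₊₁²)/dₖ, aₖ₊₁ = ⌊(a₀+mₖ₊₁)/dₖ₊₁⌋:
  k=1: m=18, d=4, a=9
  k=2: m=18, d=1, a=36
d=1 and a=2a₀=36 at k=2, so the next step gives (m, d) = (18, 4) again — its k=1 value — and the period has length 2.

[18; 9, 36]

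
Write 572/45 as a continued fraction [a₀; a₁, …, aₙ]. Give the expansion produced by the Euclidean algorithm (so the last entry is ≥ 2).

572 = 12*45 + 32
45 = 1*32 + 13
32 = 2*13 + 6
13 = 2*6 + 1
6 = 6*1 + 0  (stop)
So 572/45 = [12; 1, 2, 2, 6].

[12; 1, 2, 2, 6]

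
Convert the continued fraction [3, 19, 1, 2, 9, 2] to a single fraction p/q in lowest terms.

3542/1161

Using pₖ = aₖpₖ₋₁ + pₖ₋₂ and qₖ = aₖqₖ₋₁ + qₖ₋₂:
  k=0: a=3, p=3, q=1
  k=1: a=19, p=58, q=19
  k=2: a=1, p=61, q=20
  k=3: a=2, p=180, q=59
  k=4: a=9, p=1681, q=551
  k=5: a=2, p=3542, q=1161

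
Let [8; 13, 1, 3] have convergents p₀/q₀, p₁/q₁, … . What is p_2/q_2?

113/14

Using pₖ = aₖpₖ₋₁ + pₖ₋₂, qₖ = aₖqₖ₋₁ + qₖ₋₂ (with p₋₁=1, p₋₂=0, q₋₁=0, q₋₂=1):
  k=0: a=8, p=8, q=1
  k=1: a=13, p=105, q=13
  k=2: a=1, p=113, q=14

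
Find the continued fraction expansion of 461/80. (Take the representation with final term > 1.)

[5; 1, 3, 4, 1, 3]

461 = 5·80 + 61
80 = 1·61 + 19
61 = 3·19 + 4
19 = 4·4 + 3
4 = 1·3 + 1
3 = 3·1 + 0  (stop)
So 461/80 = [5; 1, 3, 4, 1, 3].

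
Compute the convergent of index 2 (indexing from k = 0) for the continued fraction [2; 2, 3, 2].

Using pₖ = aₖpₖ₋₁ + pₖ₋₂, qₖ = aₖqₖ₋₁ + qₖ₋₂ (with p₋₁=1, p₋₂=0, q₋₁=0, q₋₂=1):
  k=0: a=2, p=2, q=1
  k=1: a=2, p=5, q=2
  k=2: a=3, p=17, q=7

17/7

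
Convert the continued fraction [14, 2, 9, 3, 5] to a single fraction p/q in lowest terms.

4545/314

Fold from the inside: start with 5/1.
  3 + 1/5 = 16/5
  9 + 5/16 = 149/16
  2 + 16/149 = 314/149
  14 + 149/314 = 4545/314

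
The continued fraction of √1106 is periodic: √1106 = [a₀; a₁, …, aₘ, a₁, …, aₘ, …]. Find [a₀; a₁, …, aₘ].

a₀ = ⌊√1106⌋ = 33.
With m₀=0, d₀=1 and mₖ₊₁ = dₖaₖ − mₖ, dₖ₊₁ = (n − mₖ₊₁²)/dₖ, aₖ₊₁ = ⌊(a₀+mₖ₊₁)/dₖ₊₁⌋:
  k=1: m=33, d=17, a=3
  k=2: m=18, d=46, a=1
  k=3: m=28, d=7, a=8
  k=4: m=28, d=46, a=1
  k=5: m=18, d=17, a=3
  k=6: m=33, d=1, a=66
d=1 and a=2a₀=66 at k=6, so the next step gives (m, d) = (33, 17) again — its k=1 value — and the period has length 6.

[33; 3, 1, 8, 1, 3, 66]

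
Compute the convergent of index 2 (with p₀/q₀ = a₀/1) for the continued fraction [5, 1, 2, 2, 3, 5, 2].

Using pₖ = aₖpₖ₋₁ + pₖ₋₂, qₖ = aₖqₖ₋₁ + qₖ₋₂ (with p₋₁=1, p₋₂=0, q₋₁=0, q₋₂=1):
  k=0: a=5, p=5, q=1
  k=1: a=1, p=6, q=1
  k=2: a=2, p=17, q=3

17/3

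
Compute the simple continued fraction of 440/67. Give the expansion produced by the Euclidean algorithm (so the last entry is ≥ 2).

[6; 1, 1, 3, 4, 2]

440 = 6·67 + 38
67 = 1·38 + 29
38 = 1·29 + 9
29 = 3·9 + 2
9 = 4·2 + 1
2 = 2·1 + 0  (stop)
So 440/67 = [6; 1, 1, 3, 4, 2].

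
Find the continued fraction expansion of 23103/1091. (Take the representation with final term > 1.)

[21; 5, 1, 2, 6, 1, 3, 2]

23103 = 21×1091 + 192
1091 = 5×192 + 131
192 = 1×131 + 61
131 = 2×61 + 9
61 = 6×9 + 7
9 = 1×7 + 2
7 = 3×2 + 1
2 = 2×1 + 0  (stop)
So 23103/1091 = [21; 5, 1, 2, 6, 1, 3, 2].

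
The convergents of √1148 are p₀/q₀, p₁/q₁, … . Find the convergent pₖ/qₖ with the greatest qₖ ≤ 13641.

165887/4896

√1148 = [33; 1, 7, 2, 16, 2, 7, 1, 66, …] (period length 8).
Convergents:
  p_0/q_0 = 33/1
  p_1/q_1 = 34/1
  p_2/q_2 = 271/8
  p_3/q_3 = 576/17
  p_4/q_4 = 9487/280
  p_5/q_5 = 19550/577
  p_6/q_6 = 146337/4319
  p_7/q_7 = 165887/4896
  p_8/q_8 = 11094879/327455
q_7 = 4896 ≤ 13641 < 327455 = q_8, so the answer is 165887/4896.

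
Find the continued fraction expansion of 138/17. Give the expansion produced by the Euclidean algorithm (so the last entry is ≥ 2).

138 = 8×17 + 2
17 = 8×2 + 1
2 = 2×1 + 0  (stop)
So 138/17 = [8; 8, 2].

[8; 8, 2]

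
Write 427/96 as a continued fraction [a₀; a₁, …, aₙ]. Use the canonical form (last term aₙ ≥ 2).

427 = 4×96 + 43
96 = 2×43 + 10
43 = 4×10 + 3
10 = 3×3 + 1
3 = 3×1 + 0  (stop)
So 427/96 = [4; 2, 4, 3, 3].

[4; 2, 4, 3, 3]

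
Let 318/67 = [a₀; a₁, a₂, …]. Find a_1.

318 = 4·67 + 50   →  a_0 = 4
67 = 1·50 + 17   →  a_1 = 1

1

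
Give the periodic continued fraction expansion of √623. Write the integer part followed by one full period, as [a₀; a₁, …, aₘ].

[24; 1, 23, 1, 48]

a₀ = ⌊√623⌋ = 24.
With m₀=0, d₀=1 and mₖ₊₁ = dₖaₖ − mₖ, dₖ₊₁ = (n − mₖ₊₁²)/dₖ, aₖ₊₁ = ⌊(a₀+mₖ₊₁)/dₖ₊₁⌋:
  k=1: m=24, d=47, a=1
  k=2: m=23, d=2, a=23
  k=3: m=23, d=47, a=1
  k=4: m=24, d=1, a=48
d=1 and a=2a₀=48 at k=4, so the next step gives (m, d) = (24, 47) again — its k=1 value — and the period has length 4.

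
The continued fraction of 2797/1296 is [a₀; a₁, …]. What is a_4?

2797 = 2·1296 + 205   →  a_0 = 2
1296 = 6·205 + 66   →  a_1 = 6
205 = 3·66 + 7   →  a_2 = 3
66 = 9·7 + 3   →  a_3 = 9
7 = 2·3 + 1   →  a_4 = 2

2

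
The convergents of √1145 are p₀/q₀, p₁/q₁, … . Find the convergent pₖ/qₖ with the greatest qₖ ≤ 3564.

84933/2510

√1145 = [33; 1, 5, 5, 1, 66, …] (period length 5).
Convergents:
  p_0/q_0 = 33/1
  p_1/q_1 = 34/1
  p_2/q_2 = 203/6
  p_3/q_3 = 1049/31
  p_4/q_4 = 1252/37
  p_5/q_5 = 83681/2473
  p_6/q_6 = 84933/2510
  p_7/q_7 = 508346/15023
q_6 = 2510 ≤ 3564 < 15023 = q_7, so the answer is 84933/2510.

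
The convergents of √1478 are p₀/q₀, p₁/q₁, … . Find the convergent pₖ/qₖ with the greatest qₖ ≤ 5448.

√1478 = [38; 2, 4, 38, 4, 2, 76, …] (period length 6).
Convergents:
  p_0/q_0 = 38/1
  p_1/q_1 = 77/2
  p_2/q_2 = 346/9
  p_3/q_3 = 13225/344
  p_4/q_4 = 53246/1385
  p_5/q_5 = 119717/3114
  p_6/q_6 = 9151738/238049
q_5 = 3114 ≤ 5448 < 238049 = q_6, so the answer is 119717/3114.

119717/3114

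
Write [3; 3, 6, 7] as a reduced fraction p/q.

451/136

Using pₖ = aₖpₖ₋₁ + pₖ₋₂ and qₖ = aₖqₖ₋₁ + qₖ₋₂:
  k=0: a=3, p=3, q=1
  k=1: a=3, p=10, q=3
  k=2: a=6, p=63, q=19
  k=3: a=7, p=451, q=136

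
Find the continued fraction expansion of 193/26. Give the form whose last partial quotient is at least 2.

[7; 2, 2, 1, 3]

193 = 7·26 + 11
26 = 2·11 + 4
11 = 2·4 + 3
4 = 1·3 + 1
3 = 3·1 + 0  (stop)
So 193/26 = [7; 2, 2, 1, 3].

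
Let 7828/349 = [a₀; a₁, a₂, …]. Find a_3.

7828 = 22·349 + 150   →  a_0 = 22
349 = 2·150 + 49   →  a_1 = 2
150 = 3·49 + 3   →  a_2 = 3
49 = 16·3 + 1   →  a_3 = 16

16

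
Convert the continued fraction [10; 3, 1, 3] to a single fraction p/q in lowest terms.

154/15

Using pₖ = aₖpₖ₋₁ + pₖ₋₂ and qₖ = aₖqₖ₋₁ + qₖ₋₂:
  k=0: a=10, p=10, q=1
  k=1: a=3, p=31, q=3
  k=2: a=1, p=41, q=4
  k=3: a=3, p=154, q=15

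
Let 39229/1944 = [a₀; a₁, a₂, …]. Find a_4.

3

39229 = 20·1944 + 349   →  a_0 = 20
1944 = 5·349 + 199   →  a_1 = 5
349 = 1·199 + 150   →  a_2 = 1
199 = 1·150 + 49   →  a_3 = 1
150 = 3·49 + 3   →  a_4 = 3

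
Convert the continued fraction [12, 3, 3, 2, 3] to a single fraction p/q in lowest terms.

Using pₖ = aₖpₖ₋₁ + pₖ₋₂ and qₖ = aₖqₖ₋₁ + qₖ₋₂:
  k=0: a=12, p=12, q=1
  k=1: a=3, p=37, q=3
  k=2: a=3, p=123, q=10
  k=3: a=2, p=283, q=23
  k=4: a=3, p=972, q=79

972/79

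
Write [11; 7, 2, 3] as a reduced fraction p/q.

579/52

Using pₖ = aₖpₖ₋₁ + pₖ₋₂ and qₖ = aₖqₖ₋₁ + qₖ₋₂:
  k=0: a=11, p=11, q=1
  k=1: a=7, p=78, q=7
  k=2: a=2, p=167, q=15
  k=3: a=3, p=579, q=52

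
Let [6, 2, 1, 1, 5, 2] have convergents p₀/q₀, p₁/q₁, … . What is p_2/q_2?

19/3

Using pₖ = aₖpₖ₋₁ + pₖ₋₂, qₖ = aₖqₖ₋₁ + qₖ₋₂ (with p₋₁=1, p₋₂=0, q₋₁=0, q₋₂=1):
  k=0: a=6, p=6, q=1
  k=1: a=2, p=13, q=2
  k=2: a=1, p=19, q=3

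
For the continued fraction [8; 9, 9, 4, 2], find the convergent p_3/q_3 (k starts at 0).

Using pₖ = aₖpₖ₋₁ + pₖ₋₂, qₖ = aₖqₖ₋₁ + qₖ₋₂ (with p₋₁=1, p₋₂=0, q₋₁=0, q₋₂=1):
  k=0: a=8, p=8, q=1
  k=1: a=9, p=73, q=9
  k=2: a=9, p=665, q=82
  k=3: a=4, p=2733, q=337

2733/337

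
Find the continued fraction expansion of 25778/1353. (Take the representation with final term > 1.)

25778 = 19*1353 + 71
1353 = 19*71 + 4
71 = 17*4 + 3
4 = 1*3 + 1
3 = 3*1 + 0  (stop)
So 25778/1353 = [19; 19, 17, 1, 3].

[19; 19, 17, 1, 3]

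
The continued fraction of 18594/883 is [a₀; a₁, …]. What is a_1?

18594 = 21·883 + 51   →  a_0 = 21
883 = 17·51 + 16   →  a_1 = 17

17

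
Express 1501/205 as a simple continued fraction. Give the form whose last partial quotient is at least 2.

[7; 3, 9, 2, 3]

1501 = 7*205 + 66
205 = 3*66 + 7
66 = 9*7 + 3
7 = 2*3 + 1
3 = 3*1 + 0  (stop)
So 1501/205 = [7; 3, 9, 2, 3].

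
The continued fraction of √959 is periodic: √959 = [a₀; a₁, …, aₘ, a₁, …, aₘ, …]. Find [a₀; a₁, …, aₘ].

a₀ = ⌊√959⌋ = 30.
With m₀=0, d₀=1 and mₖ₊₁ = dₖaₖ − mₖ, dₖ₊₁ = (n − mₖ₊₁²)/dₖ, aₖ₊₁ = ⌊(a₀+mₖ₊₁)/dₖ₊₁⌋:
  k=1: m=30, d=59, a=1
  k=2: m=29, d=2, a=29
  k=3: m=29, d=59, a=1
  k=4: m=30, d=1, a=60
d=1 and a=2a₀=60 at k=4, so the next step gives (m, d) = (30, 59) again — its k=1 value — and the period has length 4.

[30; 1, 29, 1, 60]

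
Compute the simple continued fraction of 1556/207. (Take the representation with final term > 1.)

1556 = 7*207 + 107
207 = 1*107 + 100
107 = 1*100 + 7
100 = 14*7 + 2
7 = 3*2 + 1
2 = 2*1 + 0  (stop)
So 1556/207 = [7; 1, 1, 14, 3, 2].

[7; 1, 1, 14, 3, 2]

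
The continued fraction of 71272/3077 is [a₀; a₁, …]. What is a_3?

71272 = 23·3077 + 501   →  a_0 = 23
3077 = 6·501 + 71   →  a_1 = 6
501 = 7·71 + 4   →  a_2 = 7
71 = 17·4 + 3   →  a_3 = 17

17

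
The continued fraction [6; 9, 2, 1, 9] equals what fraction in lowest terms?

Fold from the inside: start with 9/1.
  1 + 1/9 = 10/9
  2 + 9/10 = 29/10
  9 + 10/29 = 271/29
  6 + 29/271 = 1655/271

1655/271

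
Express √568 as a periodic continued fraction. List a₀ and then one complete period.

a₀ = ⌊√568⌋ = 23.
With m₀=0, d₀=1 and mₖ₊₁ = dₖaₖ − mₖ, dₖ₊₁ = (n − mₖ₊₁²)/dₖ, aₖ₊₁ = ⌊(a₀+mₖ₊₁)/dₖ₊₁⌋:
  k=1: m=23, d=39, a=1
  k=2: m=16, d=8, a=4
  k=3: m=16, d=39, a=1
  k=4: m=23, d=1, a=46
d=1 and a=2a₀=46 at k=4, so the next step gives (m, d) = (23, 39) again — its k=1 value — and the period has length 4.

[23; 1, 4, 1, 46]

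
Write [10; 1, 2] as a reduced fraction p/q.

Using pₖ = aₖpₖ₋₁ + pₖ₋₂ and qₖ = aₖqₖ₋₁ + qₖ₋₂:
  k=0: a=10, p=10, q=1
  k=1: a=1, p=11, q=1
  k=2: a=2, p=32, q=3

32/3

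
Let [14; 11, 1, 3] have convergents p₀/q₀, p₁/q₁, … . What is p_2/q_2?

Using pₖ = aₖpₖ₋₁ + pₖ₋₂, qₖ = aₖqₖ₋₁ + qₖ₋₂ (with p₋₁=1, p₋₂=0, q₋₁=0, q₋₂=1):
  k=0: a=14, p=14, q=1
  k=1: a=11, p=155, q=11
  k=2: a=1, p=169, q=12

169/12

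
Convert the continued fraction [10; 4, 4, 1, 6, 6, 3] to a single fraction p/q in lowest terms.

28461/2780

Fold from the inside: start with 3/1.
  6 + 1/3 = 19/3
  6 + 3/19 = 117/19
  1 + 19/117 = 136/117
  4 + 117/136 = 661/136
  4 + 136/661 = 2780/661
  10 + 661/2780 = 28461/2780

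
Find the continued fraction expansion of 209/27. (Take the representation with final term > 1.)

209 = 7×27 + 20
27 = 1×20 + 7
20 = 2×7 + 6
7 = 1×6 + 1
6 = 6×1 + 0  (stop)
So 209/27 = [7; 1, 2, 1, 6].

[7; 1, 2, 1, 6]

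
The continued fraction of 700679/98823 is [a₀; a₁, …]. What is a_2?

700679 = 7·98823 + 8918   →  a_0 = 7
98823 = 11·8918 + 725   →  a_1 = 11
8918 = 12·725 + 218   →  a_2 = 12

12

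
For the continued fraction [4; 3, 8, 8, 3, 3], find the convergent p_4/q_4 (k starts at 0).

Using pₖ = aₖpₖ₋₁ + pₖ₋₂, qₖ = aₖqₖ₋₁ + qₖ₋₂ (with p₋₁=1, p₋₂=0, q₋₁=0, q₋₂=1):
  k=0: a=4, p=4, q=1
  k=1: a=3, p=13, q=3
  k=2: a=8, p=108, q=25
  k=3: a=8, p=877, q=203
  k=4: a=3, p=2739, q=634

2739/634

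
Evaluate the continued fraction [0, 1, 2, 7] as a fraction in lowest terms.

15/22

Using pₖ = aₖpₖ₋₁ + pₖ₋₂ and qₖ = aₖqₖ₋₁ + qₖ₋₂:
  k=0: a=0, p=0, q=1
  k=1: a=1, p=1, q=1
  k=2: a=2, p=2, q=3
  k=3: a=7, p=15, q=22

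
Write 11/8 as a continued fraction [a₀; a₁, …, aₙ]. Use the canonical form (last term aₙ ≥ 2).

[1; 2, 1, 2]

11 = 1×8 + 3
8 = 2×3 + 2
3 = 1×2 + 1
2 = 2×1 + 0  (stop)
So 11/8 = [1; 2, 1, 2].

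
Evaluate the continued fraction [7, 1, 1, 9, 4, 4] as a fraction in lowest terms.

Fold from the inside: start with 4/1.
  4 + 1/4 = 17/4
  9 + 4/17 = 157/17
  1 + 17/157 = 174/157
  1 + 157/174 = 331/174
  7 + 174/331 = 2491/331

2491/331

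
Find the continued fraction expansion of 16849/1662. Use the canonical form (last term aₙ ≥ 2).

16849 = 10×1662 + 229
1662 = 7×229 + 59
229 = 3×59 + 52
59 = 1×52 + 7
52 = 7×7 + 3
7 = 2×3 + 1
3 = 3×1 + 0  (stop)
So 16849/1662 = [10; 7, 3, 1, 7, 2, 3].

[10; 7, 3, 1, 7, 2, 3]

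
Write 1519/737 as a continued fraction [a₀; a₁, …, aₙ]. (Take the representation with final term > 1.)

1519 = 2·737 + 45
737 = 16·45 + 17
45 = 2·17 + 11
17 = 1·11 + 6
11 = 1·6 + 5
6 = 1·5 + 1
5 = 5·1 + 0  (stop)
So 1519/737 = [2; 16, 2, 1, 1, 1, 5].

[2; 16, 2, 1, 1, 1, 5]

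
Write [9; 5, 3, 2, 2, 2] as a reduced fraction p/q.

1994/217

Using pₖ = aₖpₖ₋₁ + pₖ₋₂ and qₖ = aₖqₖ₋₁ + qₖ₋₂:
  k=0: a=9, p=9, q=1
  k=1: a=5, p=46, q=5
  k=2: a=3, p=147, q=16
  k=3: a=2, p=340, q=37
  k=4: a=2, p=827, q=90
  k=5: a=2, p=1994, q=217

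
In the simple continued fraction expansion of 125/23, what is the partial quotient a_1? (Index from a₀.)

2

125 = 5·23 + 10   →  a_0 = 5
23 = 2·10 + 3   →  a_1 = 2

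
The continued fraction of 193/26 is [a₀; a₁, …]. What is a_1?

193 = 7·26 + 11   →  a_0 = 7
26 = 2·11 + 4   →  a_1 = 2

2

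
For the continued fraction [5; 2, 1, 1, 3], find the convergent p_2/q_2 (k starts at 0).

16/3

Using pₖ = aₖpₖ₋₁ + pₖ₋₂, qₖ = aₖqₖ₋₁ + qₖ₋₂ (with p₋₁=1, p₋₂=0, q₋₁=0, q₋₂=1):
  k=0: a=5, p=5, q=1
  k=1: a=2, p=11, q=2
  k=2: a=1, p=16, q=3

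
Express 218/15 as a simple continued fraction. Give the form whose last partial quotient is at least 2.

218 = 14*15 + 8
15 = 1*8 + 7
8 = 1*7 + 1
7 = 7*1 + 0  (stop)
So 218/15 = [14; 1, 1, 7].

[14; 1, 1, 7]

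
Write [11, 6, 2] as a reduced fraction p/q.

145/13

Fold from the inside: start with 2/1.
  6 + 1/2 = 13/2
  11 + 2/13 = 145/13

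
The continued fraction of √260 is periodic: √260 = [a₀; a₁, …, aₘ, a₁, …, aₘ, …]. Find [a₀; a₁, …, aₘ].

a₀ = ⌊√260⌋ = 16.
With m₀=0, d₀=1 and mₖ₊₁ = dₖaₖ − mₖ, dₖ₊₁ = (n − mₖ₊₁²)/dₖ, aₖ₊₁ = ⌊(a₀+mₖ₊₁)/dₖ₊₁⌋:
  k=1: m=16, d=4, a=8
  k=2: m=16, d=1, a=32
d=1 and a=2a₀=32 at k=2, so the next step gives (m, d) = (16, 4) again — its k=1 value — and the period has length 2.

[16; 8, 32]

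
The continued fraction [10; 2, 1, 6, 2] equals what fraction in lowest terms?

Using pₖ = aₖpₖ₋₁ + pₖ₋₂ and qₖ = aₖqₖ₋₁ + qₖ₋₂:
  k=0: a=10, p=10, q=1
  k=1: a=2, p=21, q=2
  k=2: a=1, p=31, q=3
  k=3: a=6, p=207, q=20
  k=4: a=2, p=445, q=43

445/43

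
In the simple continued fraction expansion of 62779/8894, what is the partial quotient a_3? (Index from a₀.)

12

62779 = 7·8894 + 521   →  a_0 = 7
8894 = 17·521 + 37   →  a_1 = 17
521 = 14·37 + 3   →  a_2 = 14
37 = 12·3 + 1   →  a_3 = 12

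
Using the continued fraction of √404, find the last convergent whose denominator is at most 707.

8060/401

√404 = [20; 10, 40, …] (period length 2).
Convergents:
  p_0/q_0 = 20/1
  p_1/q_1 = 201/10
  p_2/q_2 = 8060/401
  p_3/q_3 = 80801/4020
q_2 = 401 ≤ 707 < 4020 = q_3, so the answer is 8060/401.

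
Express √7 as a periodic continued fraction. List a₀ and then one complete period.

[2; 1, 1, 1, 4]

a₀ = ⌊√7⌋ = 2.
With m₀=0, d₀=1 and mₖ₊₁ = dₖaₖ − mₖ, dₖ₊₁ = (n − mₖ₊₁²)/dₖ, aₖ₊₁ = ⌊(a₀+mₖ₊₁)/dₖ₊₁⌋:
  k=1: m=2, d=3, a=1
  k=2: m=1, d=2, a=1
  k=3: m=1, d=3, a=1
  k=4: m=2, d=1, a=4
d=1 and a=2a₀=4 at k=4, so the next step gives (m, d) = (2, 3) again — its k=1 value — and the period has length 4.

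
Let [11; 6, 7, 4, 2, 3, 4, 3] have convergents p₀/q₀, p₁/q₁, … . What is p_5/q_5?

15349/1375

Using pₖ = aₖpₖ₋₁ + pₖ₋₂, qₖ = aₖqₖ₋₁ + qₖ₋₂ (with p₋₁=1, p₋₂=0, q₋₁=0, q₋₂=1):
  k=0: a=11, p=11, q=1
  k=1: a=6, p=67, q=6
  k=2: a=7, p=480, q=43
  k=3: a=4, p=1987, q=178
  k=4: a=2, p=4454, q=399
  k=5: a=3, p=15349, q=1375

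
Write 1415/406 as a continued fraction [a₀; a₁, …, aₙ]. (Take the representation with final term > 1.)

[3; 2, 16, 2, 2, 2]

1415 = 3·406 + 197
406 = 2·197 + 12
197 = 16·12 + 5
12 = 2·5 + 2
5 = 2·2 + 1
2 = 2·1 + 0  (stop)
So 1415/406 = [3; 2, 16, 2, 2, 2].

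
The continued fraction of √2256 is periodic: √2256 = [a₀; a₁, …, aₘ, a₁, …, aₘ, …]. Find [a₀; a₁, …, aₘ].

a₀ = ⌊√2256⌋ = 47.
With m₀=0, d₀=1 and mₖ₊₁ = dₖaₖ − mₖ, dₖ₊₁ = (n − mₖ₊₁²)/dₖ, aₖ₊₁ = ⌊(a₀+mₖ₊₁)/dₖ₊₁⌋:
  k=1: m=47, d=47, a=2
  k=2: m=47, d=1, a=94
d=1 and a=2a₀=94 at k=2, so the next step gives (m, d) = (47, 47) again — its k=1 value — and the period has length 2.

[47; 2, 94]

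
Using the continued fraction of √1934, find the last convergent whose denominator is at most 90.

√1934 = [43; 1, 42, 1, 86, …] (period length 4).
Convergents:
  p_0/q_0 = 43/1
  p_1/q_1 = 44/1
  p_2/q_2 = 1891/43
  p_3/q_3 = 1935/44
  p_4/q_4 = 168301/3827
q_3 = 44 ≤ 90 < 3827 = q_4, so the answer is 1935/44.

1935/44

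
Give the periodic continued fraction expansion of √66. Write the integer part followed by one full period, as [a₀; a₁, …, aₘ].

a₀ = ⌊√66⌋ = 8.
With m₀=0, d₀=1 and mₖ₊₁ = dₖaₖ − mₖ, dₖ₊₁ = (n − mₖ₊₁²)/dₖ, aₖ₊₁ = ⌊(a₀+mₖ₊₁)/dₖ₊₁⌋:
  k=1: m=8, d=2, a=8
  k=2: m=8, d=1, a=16
d=1 and a=2a₀=16 at k=2, so the next step gives (m, d) = (8, 2) again — its k=1 value — and the period has length 2.

[8; 8, 16]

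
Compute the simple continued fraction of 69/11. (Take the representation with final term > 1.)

[6; 3, 1, 2]

69 = 6×11 + 3
11 = 3×3 + 2
3 = 1×2 + 1
2 = 2×1 + 0  (stop)
So 69/11 = [6; 3, 1, 2].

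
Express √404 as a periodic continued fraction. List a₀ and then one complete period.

a₀ = ⌊√404⌋ = 20.
With m₀=0, d₀=1 and mₖ₊₁ = dₖaₖ − mₖ, dₖ₊₁ = (n − mₖ₊₁²)/dₖ, aₖ₊₁ = ⌊(a₀+mₖ₊₁)/dₖ₊₁⌋:
  k=1: m=20, d=4, a=10
  k=2: m=20, d=1, a=40
d=1 and a=2a₀=40 at k=2, so the next step gives (m, d) = (20, 4) again — its k=1 value — and the period has length 2.

[20; 10, 40]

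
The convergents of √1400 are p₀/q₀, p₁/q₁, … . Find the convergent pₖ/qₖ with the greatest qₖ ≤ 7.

187/5

√1400 = [37; 2, 2, 2, 74, …] (period length 4).
Convergents:
  p_0/q_0 = 37/1
  p_1/q_1 = 75/2
  p_2/q_2 = 187/5
  p_3/q_3 = 449/12
q_2 = 5 ≤ 7 < 12 = q_3, so the answer is 187/5.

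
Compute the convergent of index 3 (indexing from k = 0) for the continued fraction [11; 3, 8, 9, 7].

Using pₖ = aₖpₖ₋₁ + pₖ₋₂, qₖ = aₖqₖ₋₁ + qₖ₋₂ (with p₋₁=1, p₋₂=0, q₋₁=0, q₋₂=1):
  k=0: a=11, p=11, q=1
  k=1: a=3, p=34, q=3
  k=2: a=8, p=283, q=25
  k=3: a=9, p=2581, q=228

2581/228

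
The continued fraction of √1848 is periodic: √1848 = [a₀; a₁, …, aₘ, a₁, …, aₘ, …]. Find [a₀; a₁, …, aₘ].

[42; 1, 84]

a₀ = ⌊√1848⌋ = 42.
With m₀=0, d₀=1 and mₖ₊₁ = dₖaₖ − mₖ, dₖ₊₁ = (n − mₖ₊₁²)/dₖ, aₖ₊₁ = ⌊(a₀+mₖ₊₁)/dₖ₊₁⌋:
  k=1: m=42, d=84, a=1
  k=2: m=42, d=1, a=84
d=1 and a=2a₀=84 at k=2, so the next step gives (m, d) = (42, 84) again — its k=1 value — and the period has length 2.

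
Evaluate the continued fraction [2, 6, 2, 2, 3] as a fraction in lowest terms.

235/109

Using pₖ = aₖpₖ₋₁ + pₖ₋₂ and qₖ = aₖqₖ₋₁ + qₖ₋₂:
  k=0: a=2, p=2, q=1
  k=1: a=6, p=13, q=6
  k=2: a=2, p=28, q=13
  k=3: a=2, p=69, q=32
  k=4: a=3, p=235, q=109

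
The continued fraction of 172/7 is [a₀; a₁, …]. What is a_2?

172 = 24·7 + 4   →  a_0 = 24
7 = 1·4 + 3   →  a_1 = 1
4 = 1·3 + 1   →  a_2 = 1

1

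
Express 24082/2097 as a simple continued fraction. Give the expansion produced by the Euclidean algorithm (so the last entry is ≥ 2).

[11; 2, 15, 6, 1, 2, 3]

24082 = 11×2097 + 1015
2097 = 2×1015 + 67
1015 = 15×67 + 10
67 = 6×10 + 7
10 = 1×7 + 3
7 = 2×3 + 1
3 = 3×1 + 0  (stop)
So 24082/2097 = [11; 2, 15, 6, 1, 2, 3].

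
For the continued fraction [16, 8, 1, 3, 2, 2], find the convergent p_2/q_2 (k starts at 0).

Using pₖ = aₖpₖ₋₁ + pₖ₋₂, qₖ = aₖqₖ₋₁ + qₖ₋₂ (with p₋₁=1, p₋₂=0, q₋₁=0, q₋₂=1):
  k=0: a=16, p=16, q=1
  k=1: a=8, p=129, q=8
  k=2: a=1, p=145, q=9

145/9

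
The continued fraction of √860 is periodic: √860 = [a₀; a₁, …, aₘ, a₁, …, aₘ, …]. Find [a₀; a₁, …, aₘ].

a₀ = ⌊√860⌋ = 29.
With m₀=0, d₀=1 and mₖ₊₁ = dₖaₖ − mₖ, dₖ₊₁ = (n − mₖ₊₁²)/dₖ, aₖ₊₁ = ⌊(a₀+mₖ₊₁)/dₖ₊₁⌋:
  k=1: m=29, d=19, a=3
  k=2: m=28, d=4, a=14
  k=3: m=28, d=19, a=3
  k=4: m=29, d=1, a=58
d=1 and a=2a₀=58 at k=4, so the next step gives (m, d) = (29, 19) again — its k=1 value — and the period has length 4.

[29; 3, 14, 3, 58]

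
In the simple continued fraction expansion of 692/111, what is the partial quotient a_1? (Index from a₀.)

4

692 = 6·111 + 26   →  a_0 = 6
111 = 4·26 + 7   →  a_1 = 4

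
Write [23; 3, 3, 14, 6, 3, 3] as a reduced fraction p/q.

Using pₖ = aₖpₖ₋₁ + pₖ₋₂ and qₖ = aₖqₖ₋₁ + qₖ₋₂:
  k=0: a=23, p=23, q=1
  k=1: a=3, p=70, q=3
  k=2: a=3, p=233, q=10
  k=3: a=14, p=3332, q=143
  k=4: a=6, p=20225, q=868
  k=5: a=3, p=64007, q=2747
  k=6: a=3, p=212246, q=9109

212246/9109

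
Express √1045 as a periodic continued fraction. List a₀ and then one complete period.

a₀ = ⌊√1045⌋ = 32.
With m₀=0, d₀=1 and mₖ₊₁ = dₖaₖ − mₖ, dₖ₊₁ = (n − mₖ₊₁²)/dₖ, aₖ₊₁ = ⌊(a₀+mₖ₊₁)/dₖ₊₁⌋:
  k=1: m=32, d=21, a=3
  k=2: m=31, d=4, a=15
  k=3: m=29, d=51, a=1
  k=4: m=22, d=11, a=4
  k=5: m=22, d=51, a=1
  k=6: m=29, d=4, a=15
  k=7: m=31, d=21, a=3
  k=8: m=32, d=1, a=64
d=1 and a=2a₀=64 at k=8, so the next step gives (m, d) = (32, 21) again — its k=1 value — and the period has length 8.

[32; 3, 15, 1, 4, 1, 15, 3, 64]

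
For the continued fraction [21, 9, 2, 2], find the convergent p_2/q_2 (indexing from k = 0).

Using pₖ = aₖpₖ₋₁ + pₖ₋₂, qₖ = aₖqₖ₋₁ + qₖ₋₂ (with p₋₁=1, p₋₂=0, q₋₁=0, q₋₂=1):
  k=0: a=21, p=21, q=1
  k=1: a=9, p=190, q=9
  k=2: a=2, p=401, q=19

401/19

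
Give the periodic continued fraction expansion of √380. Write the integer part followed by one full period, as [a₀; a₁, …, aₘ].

[19; 2, 38]

a₀ = ⌊√380⌋ = 19.
With m₀=0, d₀=1 and mₖ₊₁ = dₖaₖ − mₖ, dₖ₊₁ = (n − mₖ₊₁²)/dₖ, aₖ₊₁ = ⌊(a₀+mₖ₊₁)/dₖ₊₁⌋:
  k=1: m=19, d=19, a=2
  k=2: m=19, d=1, a=38
d=1 and a=2a₀=38 at k=2, so the next step gives (m, d) = (19, 19) again — its k=1 value — and the period has length 2.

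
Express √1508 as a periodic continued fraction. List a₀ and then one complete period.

a₀ = ⌊√1508⌋ = 38.
With m₀=0, d₀=1 and mₖ₊₁ = dₖaₖ − mₖ, dₖ₊₁ = (n − mₖ₊₁²)/dₖ, aₖ₊₁ = ⌊(a₀+mₖ₊₁)/dₖ₊₁⌋:
  k=1: m=38, d=64, a=1
  k=2: m=26, d=13, a=4
  k=3: m=26, d=64, a=1
  k=4: m=38, d=1, a=76
d=1 and a=2a₀=76 at k=4, so the next step gives (m, d) = (38, 64) again — its k=1 value — and the period has length 4.

[38; 1, 4, 1, 76]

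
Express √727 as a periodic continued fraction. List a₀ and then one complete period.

[26; 1, 25, 1, 52]

a₀ = ⌊√727⌋ = 26.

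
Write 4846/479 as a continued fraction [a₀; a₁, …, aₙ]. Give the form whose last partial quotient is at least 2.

[10; 8, 1, 1, 4, 6]

4846 = 10*479 + 56
479 = 8*56 + 31
56 = 1*31 + 25
31 = 1*25 + 6
25 = 4*6 + 1
6 = 6*1 + 0  (stop)
So 4846/479 = [10; 8, 1, 1, 4, 6].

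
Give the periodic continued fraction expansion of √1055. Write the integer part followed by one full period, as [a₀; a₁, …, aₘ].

[32; 2, 12, 2, 64]

a₀ = ⌊√1055⌋ = 32.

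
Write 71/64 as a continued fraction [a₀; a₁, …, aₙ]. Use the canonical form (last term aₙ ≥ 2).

71 = 1·64 + 7
64 = 9·7 + 1
7 = 7·1 + 0  (stop)
So 71/64 = [1; 9, 7].

[1; 9, 7]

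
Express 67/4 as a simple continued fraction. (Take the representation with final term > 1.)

[16; 1, 3]

67 = 16·4 + 3
4 = 1·3 + 1
3 = 3·1 + 0  (stop)
So 67/4 = [16; 1, 3].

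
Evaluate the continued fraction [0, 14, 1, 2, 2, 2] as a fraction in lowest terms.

Using pₖ = aₖpₖ₋₁ + pₖ₋₂ and qₖ = aₖqₖ₋₁ + qₖ₋₂:
  k=0: a=0, p=0, q=1
  k=1: a=14, p=1, q=14
  k=2: a=1, p=1, q=15
  k=3: a=2, p=3, q=44
  k=4: a=2, p=7, q=103
  k=5: a=2, p=17, q=250

17/250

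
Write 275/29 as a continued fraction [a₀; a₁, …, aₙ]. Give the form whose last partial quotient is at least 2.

275 = 9·29 + 14
29 = 2·14 + 1
14 = 14·1 + 0  (stop)
So 275/29 = [9; 2, 14].

[9; 2, 14]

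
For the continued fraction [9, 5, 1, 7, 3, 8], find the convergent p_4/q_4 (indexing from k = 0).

1348/147

Using pₖ = aₖpₖ₋₁ + pₖ₋₂, qₖ = aₖqₖ₋₁ + qₖ₋₂ (with p₋₁=1, p₋₂=0, q₋₁=0, q₋₂=1):
  k=0: a=9, p=9, q=1
  k=1: a=5, p=46, q=5
  k=2: a=1, p=55, q=6
  k=3: a=7, p=431, q=47
  k=4: a=3, p=1348, q=147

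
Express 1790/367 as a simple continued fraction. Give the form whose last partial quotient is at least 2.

1790 = 4·367 + 322
367 = 1·322 + 45
322 = 7·45 + 7
45 = 6·7 + 3
7 = 2·3 + 1
3 = 3·1 + 0  (stop)
So 1790/367 = [4; 1, 7, 6, 2, 3].

[4; 1, 7, 6, 2, 3]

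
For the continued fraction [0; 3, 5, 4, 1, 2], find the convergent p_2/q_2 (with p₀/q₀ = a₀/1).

5/16

Using pₖ = aₖpₖ₋₁ + pₖ₋₂, qₖ = aₖqₖ₋₁ + qₖ₋₂ (with p₋₁=1, p₋₂=0, q₋₁=0, q₋₂=1):
  k=0: a=0, p=0, q=1
  k=1: a=3, p=1, q=3
  k=2: a=5, p=5, q=16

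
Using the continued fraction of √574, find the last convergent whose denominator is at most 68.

575/24

√574 = [23; 1, 22, 1, 46, …] (period length 4).
Convergents:
  p_0/q_0 = 23/1
  p_1/q_1 = 24/1
  p_2/q_2 = 551/23
  p_3/q_3 = 575/24
  p_4/q_4 = 27001/1127
q_3 = 24 ≤ 68 < 1127 = q_4, so the answer is 575/24.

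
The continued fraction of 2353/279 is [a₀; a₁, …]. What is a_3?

3

2353 = 8·279 + 121   →  a_0 = 8
279 = 2·121 + 37   →  a_1 = 2
121 = 3·37 + 10   →  a_2 = 3
37 = 3·10 + 7   →  a_3 = 3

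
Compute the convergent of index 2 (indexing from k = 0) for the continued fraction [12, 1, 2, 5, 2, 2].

Using pₖ = aₖpₖ₋₁ + pₖ₋₂, qₖ = aₖqₖ₋₁ + qₖ₋₂ (with p₋₁=1, p₋₂=0, q₋₁=0, q₋₂=1):
  k=0: a=12, p=12, q=1
  k=1: a=1, p=13, q=1
  k=2: a=2, p=38, q=3

38/3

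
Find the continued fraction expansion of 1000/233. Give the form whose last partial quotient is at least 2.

1000 = 4·233 + 68
233 = 3·68 + 29
68 = 2·29 + 10
29 = 2·10 + 9
10 = 1·9 + 1
9 = 9·1 + 0  (stop)
So 1000/233 = [4; 3, 2, 2, 1, 9].

[4; 3, 2, 2, 1, 9]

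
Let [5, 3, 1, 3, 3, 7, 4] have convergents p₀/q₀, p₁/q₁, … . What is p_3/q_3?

Using pₖ = aₖpₖ₋₁ + pₖ₋₂, qₖ = aₖqₖ₋₁ + qₖ₋₂ (with p₋₁=1, p₋₂=0, q₋₁=0, q₋₂=1):
  k=0: a=5, p=5, q=1
  k=1: a=3, p=16, q=3
  k=2: a=1, p=21, q=4
  k=3: a=3, p=79, q=15

79/15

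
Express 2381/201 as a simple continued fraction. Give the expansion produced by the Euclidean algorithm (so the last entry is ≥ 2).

[11; 1, 5, 2, 15]

2381 = 11·201 + 170
201 = 1·170 + 31
170 = 5·31 + 15
31 = 2·15 + 1
15 = 15·1 + 0  (stop)
So 2381/201 = [11; 1, 5, 2, 15].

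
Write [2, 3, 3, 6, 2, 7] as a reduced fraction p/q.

2336/1015

Using pₖ = aₖpₖ₋₁ + pₖ₋₂ and qₖ = aₖqₖ₋₁ + qₖ₋₂:
  k=0: a=2, p=2, q=1
  k=1: a=3, p=7, q=3
  k=2: a=3, p=23, q=10
  k=3: a=6, p=145, q=63
  k=4: a=2, p=313, q=136
  k=5: a=7, p=2336, q=1015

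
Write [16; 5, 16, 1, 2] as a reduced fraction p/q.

4098/253

Using pₖ = aₖpₖ₋₁ + pₖ₋₂ and qₖ = aₖqₖ₋₁ + qₖ₋₂:
  k=0: a=16, p=16, q=1
  k=1: a=5, p=81, q=5
  k=2: a=16, p=1312, q=81
  k=3: a=1, p=1393, q=86
  k=4: a=2, p=4098, q=253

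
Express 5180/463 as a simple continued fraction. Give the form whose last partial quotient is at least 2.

5180 = 11×463 + 87
463 = 5×87 + 28
87 = 3×28 + 3
28 = 9×3 + 1
3 = 3×1 + 0  (stop)
So 5180/463 = [11; 5, 3, 9, 3].

[11; 5, 3, 9, 3]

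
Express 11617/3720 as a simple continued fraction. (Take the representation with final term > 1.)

11617 = 3*3720 + 457
3720 = 8*457 + 64
457 = 7*64 + 9
64 = 7*9 + 1
9 = 9*1 + 0  (stop)
So 11617/3720 = [3; 8, 7, 7, 9].

[3; 8, 7, 7, 9]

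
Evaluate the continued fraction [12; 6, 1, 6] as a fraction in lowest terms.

Using pₖ = aₖpₖ₋₁ + pₖ₋₂ and qₖ = aₖqₖ₋₁ + qₖ₋₂:
  k=0: a=12, p=12, q=1
  k=1: a=6, p=73, q=6
  k=2: a=1, p=85, q=7
  k=3: a=6, p=583, q=48

583/48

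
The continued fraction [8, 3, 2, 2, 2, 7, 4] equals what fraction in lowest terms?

Using pₖ = aₖpₖ₋₁ + pₖ₋₂ and qₖ = aₖqₖ₋₁ + qₖ₋₂:
  k=0: a=8, p=8, q=1
  k=1: a=3, p=25, q=3
  k=2: a=2, p=58, q=7
  k=3: a=2, p=141, q=17
  k=4: a=2, p=340, q=41
  k=5: a=7, p=2521, q=304
  k=6: a=4, p=10424, q=1257

10424/1257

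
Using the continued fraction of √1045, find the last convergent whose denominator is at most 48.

√1045 = [32; 3, 15, 1, 4, 1, 15, 3, 64, …] (period length 8).
Convergents:
  p_0/q_0 = 32/1
  p_1/q_1 = 97/3
  p_2/q_2 = 1487/46
  p_3/q_3 = 1584/49
q_2 = 46 ≤ 48 < 49 = q_3, so the answer is 1487/46.

1487/46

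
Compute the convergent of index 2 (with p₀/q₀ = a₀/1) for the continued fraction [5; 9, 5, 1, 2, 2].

235/46

Using pₖ = aₖpₖ₋₁ + pₖ₋₂, qₖ = aₖqₖ₋₁ + qₖ₋₂ (with p₋₁=1, p₋₂=0, q₋₁=0, q₋₂=1):
  k=0: a=5, p=5, q=1
  k=1: a=9, p=46, q=9
  k=2: a=5, p=235, q=46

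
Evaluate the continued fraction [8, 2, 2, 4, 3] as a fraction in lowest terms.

597/71

Fold from the inside: start with 3/1.
  4 + 1/3 = 13/3
  2 + 3/13 = 29/13
  2 + 13/29 = 71/29
  8 + 29/71 = 597/71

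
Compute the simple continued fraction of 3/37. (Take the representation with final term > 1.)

3 = 0×37 + 3
37 = 12×3 + 1
3 = 3×1 + 0  (stop)
So 3/37 = [0; 12, 3].

[0; 12, 3]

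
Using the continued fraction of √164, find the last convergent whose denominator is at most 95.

397/31

√164 = [12; 1, 4, 6, 4, 1, 24, …] (period length 6).
Convergents:
  p_0/q_0 = 12/1
  p_1/q_1 = 13/1
  p_2/q_2 = 64/5
  p_3/q_3 = 397/31
  p_4/q_4 = 1652/129
q_3 = 31 ≤ 95 < 129 = q_4, so the answer is 397/31.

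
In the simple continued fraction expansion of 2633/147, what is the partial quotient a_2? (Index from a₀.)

2633 = 17·147 + 134   →  a_0 = 17
147 = 1·134 + 13   →  a_1 = 1
134 = 10·13 + 4   →  a_2 = 10

10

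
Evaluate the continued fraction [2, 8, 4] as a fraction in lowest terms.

70/33

Using pₖ = aₖpₖ₋₁ + pₖ₋₂ and qₖ = aₖqₖ₋₁ + qₖ₋₂:
  k=0: a=2, p=2, q=1
  k=1: a=8, p=17, q=8
  k=2: a=4, p=70, q=33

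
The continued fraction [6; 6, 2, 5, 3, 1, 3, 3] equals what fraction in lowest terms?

Fold from the inside: start with 3/1.
  3 + 1/3 = 10/3
  1 + 3/10 = 13/10
  3 + 10/13 = 49/13
  5 + 13/49 = 258/49
  2 + 49/258 = 565/258
  6 + 258/565 = 3648/565
  6 + 565/3648 = 22453/3648

22453/3648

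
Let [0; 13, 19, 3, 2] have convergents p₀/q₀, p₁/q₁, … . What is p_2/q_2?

Using pₖ = aₖpₖ₋₁ + pₖ₋₂, qₖ = aₖqₖ₋₁ + qₖ₋₂ (with p₋₁=1, p₋₂=0, q₋₁=0, q₋₂=1):
  k=0: a=0, p=0, q=1
  k=1: a=13, p=1, q=13
  k=2: a=19, p=19, q=248

19/248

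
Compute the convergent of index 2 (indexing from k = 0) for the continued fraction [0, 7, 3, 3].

Using pₖ = aₖpₖ₋₁ + pₖ₋₂, qₖ = aₖqₖ₋₁ + qₖ₋₂ (with p₋₁=1, p₋₂=0, q₋₁=0, q₋₂=1):
  k=0: a=0, p=0, q=1
  k=1: a=7, p=1, q=7
  k=2: a=3, p=3, q=22

3/22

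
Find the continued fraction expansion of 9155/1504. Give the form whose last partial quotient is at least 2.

9155 = 6×1504 + 131
1504 = 11×131 + 63
131 = 2×63 + 5
63 = 12×5 + 3
5 = 1×3 + 2
3 = 1×2 + 1
2 = 2×1 + 0  (stop)
So 9155/1504 = [6; 11, 2, 12, 1, 1, 2].

[6; 11, 2, 12, 1, 1, 2]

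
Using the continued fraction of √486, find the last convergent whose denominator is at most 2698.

21362/969

√486 = [22; 22, 44, …] (period length 2).
Convergents:
  p_0/q_0 = 22/1
  p_1/q_1 = 485/22
  p_2/q_2 = 21362/969
  p_3/q_3 = 470449/21340
q_2 = 969 ≤ 2698 < 21340 = q_3, so the answer is 21362/969.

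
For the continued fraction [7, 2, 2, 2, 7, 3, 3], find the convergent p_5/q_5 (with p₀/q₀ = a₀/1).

Using pₖ = aₖpₖ₋₁ + pₖ₋₂, qₖ = aₖqₖ₋₁ + qₖ₋₂ (with p₋₁=1, p₋₂=0, q₋₁=0, q₋₂=1):
  k=0: a=7, p=7, q=1
  k=1: a=2, p=15, q=2
  k=2: a=2, p=37, q=5
  k=3: a=2, p=89, q=12
  k=4: a=7, p=660, q=89
  k=5: a=3, p=2069, q=279

2069/279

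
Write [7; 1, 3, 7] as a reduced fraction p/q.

Fold from the inside: start with 7/1.
  3 + 1/7 = 22/7
  1 + 7/22 = 29/22
  7 + 22/29 = 225/29

225/29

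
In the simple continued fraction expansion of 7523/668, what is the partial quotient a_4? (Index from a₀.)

2

7523 = 11·668 + 175   →  a_0 = 11
668 = 3·175 + 143   →  a_1 = 3
175 = 1·143 + 32   →  a_2 = 1
143 = 4·32 + 15   →  a_3 = 4
32 = 2·15 + 2   →  a_4 = 2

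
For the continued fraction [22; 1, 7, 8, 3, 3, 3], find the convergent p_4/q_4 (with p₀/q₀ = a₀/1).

Using pₖ = aₖpₖ₋₁ + pₖ₋₂, qₖ = aₖqₖ₋₁ + qₖ₋₂ (with p₋₁=1, p₋₂=0, q₋₁=0, q₋₂=1):
  k=0: a=22, p=22, q=1
  k=1: a=1, p=23, q=1
  k=2: a=7, p=183, q=8
  k=3: a=8, p=1487, q=65
  k=4: a=3, p=4644, q=203

4644/203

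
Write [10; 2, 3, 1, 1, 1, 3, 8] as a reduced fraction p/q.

7861/753

Fold from the inside: start with 8/1.
  3 + 1/8 = 25/8
  1 + 8/25 = 33/25
  1 + 25/33 = 58/33
  1 + 33/58 = 91/58
  3 + 58/91 = 331/91
  2 + 91/331 = 753/331
  10 + 331/753 = 7861/753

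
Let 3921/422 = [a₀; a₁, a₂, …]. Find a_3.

3921 = 9·422 + 123   →  a_0 = 9
422 = 3·123 + 53   →  a_1 = 3
123 = 2·53 + 17   →  a_2 = 2
53 = 3·17 + 2   →  a_3 = 3

3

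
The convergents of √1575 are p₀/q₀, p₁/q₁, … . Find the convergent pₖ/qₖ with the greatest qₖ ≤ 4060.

√1575 = [39; 1, 2, 5, 2, 1, 78, …] (period length 6).
Convergents:
  p_0/q_0 = 39/1
  p_1/q_1 = 40/1
  p_2/q_2 = 119/3
  p_3/q_3 = 635/16
  p_4/q_4 = 1389/35
  p_5/q_5 = 2024/51
  p_6/q_6 = 159261/4013
  p_7/q_7 = 161285/4064
q_6 = 4013 ≤ 4060 < 4064 = q_7, so the answer is 159261/4013.

159261/4013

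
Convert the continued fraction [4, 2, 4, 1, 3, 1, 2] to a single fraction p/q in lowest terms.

Using pₖ = aₖpₖ₋₁ + pₖ₋₂ and qₖ = aₖqₖ₋₁ + qₖ₋₂:
  k=0: a=4, p=4, q=1
  k=1: a=2, p=9, q=2
  k=2: a=4, p=40, q=9
  k=3: a=1, p=49, q=11
  k=4: a=3, p=187, q=42
  k=5: a=1, p=236, q=53
  k=6: a=2, p=659, q=148

659/148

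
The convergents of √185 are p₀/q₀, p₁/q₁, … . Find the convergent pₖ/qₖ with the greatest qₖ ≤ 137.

1809/133

√185 = [13; 1, 1, 1, 1, 26, …] (period length 5).
Convergents:
  p_0/q_0 = 13/1
  p_1/q_1 = 14/1
  p_2/q_2 = 27/2
  p_3/q_3 = 41/3
  p_4/q_4 = 68/5
  p_5/q_5 = 1809/133
  p_6/q_6 = 1877/138
q_5 = 133 ≤ 137 < 138 = q_6, so the answer is 1809/133.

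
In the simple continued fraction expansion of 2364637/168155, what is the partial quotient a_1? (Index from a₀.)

2364637 = 14·168155 + 10467   →  a_0 = 14
168155 = 16·10467 + 683   →  a_1 = 16

16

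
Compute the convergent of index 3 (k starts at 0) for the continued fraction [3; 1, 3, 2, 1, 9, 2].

Using pₖ = aₖpₖ₋₁ + pₖ₋₂, qₖ = aₖqₖ₋₁ + qₖ₋₂ (with p₋₁=1, p₋₂=0, q₋₁=0, q₋₂=1):
  k=0: a=3, p=3, q=1
  k=1: a=1, p=4, q=1
  k=2: a=3, p=15, q=4
  k=3: a=2, p=34, q=9

34/9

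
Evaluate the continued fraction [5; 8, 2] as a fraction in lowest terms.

87/17

Using pₖ = aₖpₖ₋₁ + pₖ₋₂ and qₖ = aₖqₖ₋₁ + qₖ₋₂:
  k=0: a=5, p=5, q=1
  k=1: a=8, p=41, q=8
  k=2: a=2, p=87, q=17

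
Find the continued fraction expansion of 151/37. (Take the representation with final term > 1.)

[4; 12, 3]

151 = 4·37 + 3
37 = 12·3 + 1
3 = 3·1 + 0  (stop)
So 151/37 = [4; 12, 3].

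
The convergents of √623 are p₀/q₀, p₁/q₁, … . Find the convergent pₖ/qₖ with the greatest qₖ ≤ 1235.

√623 = [24; 1, 23, 1, 48, …] (period length 4).
Convergents:
  p_0/q_0 = 24/1
  p_1/q_1 = 25/1
  p_2/q_2 = 599/24
  p_3/q_3 = 624/25
  p_4/q_4 = 30551/1224
  p_5/q_5 = 31175/1249
q_4 = 1224 ≤ 1235 < 1249 = q_5, so the answer is 30551/1224.

30551/1224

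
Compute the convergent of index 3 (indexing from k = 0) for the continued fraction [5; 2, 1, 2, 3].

43/8

Using pₖ = aₖpₖ₋₁ + pₖ₋₂, qₖ = aₖqₖ₋₁ + qₖ₋₂ (with p₋₁=1, p₋₂=0, q₋₁=0, q₋₂=1):
  k=0: a=5, p=5, q=1
  k=1: a=2, p=11, q=2
  k=2: a=1, p=16, q=3
  k=3: a=2, p=43, q=8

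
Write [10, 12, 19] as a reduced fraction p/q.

2309/229

Fold from the inside: start with 19/1.
  12 + 1/19 = 229/19
  10 + 19/229 = 2309/229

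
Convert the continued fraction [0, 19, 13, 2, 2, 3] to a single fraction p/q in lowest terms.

Using pₖ = aₖpₖ₋₁ + pₖ₋₂ and qₖ = aₖqₖ₋₁ + qₖ₋₂:
  k=0: a=0, p=0, q=1
  k=1: a=19, p=1, q=19
  k=2: a=13, p=13, q=248
  k=3: a=2, p=27, q=515
  k=4: a=2, p=67, q=1278
  k=5: a=3, p=228, q=4349

228/4349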